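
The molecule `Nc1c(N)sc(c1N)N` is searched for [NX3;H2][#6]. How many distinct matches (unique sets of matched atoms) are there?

4

[NX3;H2][#6] is the SMARTS for a primary amine: a trivalent nitrogen with two H attached to carbon.
The molecule carries 4 separate instances of a primary amino group (-NH2) meeting every constraint; each maps to a distinct set of atoms, giving 4 matches.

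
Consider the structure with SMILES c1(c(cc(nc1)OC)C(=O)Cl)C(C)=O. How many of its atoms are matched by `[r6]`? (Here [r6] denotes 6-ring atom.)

The query [r6] means: r6 matches atoms in a six-membered ring.
Check the 14 heavy atoms by environment: 1× n (aromatic, in 6-ring) → match; 5× c (aromatic, in 6-ring) → match; 4× C (acyclic) → no; 3× O (acyclic) → no; 1× Cl (acyclic) → no.
Summing the matching environments: 1 + 5 = 6 matching atoms.

6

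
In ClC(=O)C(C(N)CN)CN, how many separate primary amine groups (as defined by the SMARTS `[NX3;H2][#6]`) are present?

3

[NX3;H2][#6] is the SMARTS for a primary amine: a trivalent nitrogen with two H attached to carbon.
The molecule carries 3 separate instances of a primary amino group (-NH2) meeting every constraint; each maps to a distinct set of atoms, giving 3 matches.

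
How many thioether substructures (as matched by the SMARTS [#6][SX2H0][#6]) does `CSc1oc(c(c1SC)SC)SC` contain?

4

[#6][SX2H0][#6] is the SMARTS for a thioether: an aliphatic sulfur bridging two carbons with no H on the sulfur.
The molecule carries 4 separate instances of a methylthio ether (-SCH3) meeting every constraint; each maps to a distinct set of atoms, giving 4 matches.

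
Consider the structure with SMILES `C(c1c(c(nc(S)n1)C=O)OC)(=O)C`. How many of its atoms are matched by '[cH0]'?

The query [cH0] means: aromatic carbon with no attached hydrogen (substituted or ring-fusion).
Check the 14 heavy atoms by environment: 2× n (aromatic, H0) → no; 4× c (aromatic, H0) → match; 3× O (H0) → no; 2× C (H3) → no; 1× C (H1) → no; 1× S (H1) → no; 1× C (H0) → no.
That gives 4 matching atoms.

4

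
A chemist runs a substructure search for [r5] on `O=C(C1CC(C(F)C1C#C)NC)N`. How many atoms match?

The query [r5] means: r5 matches atoms in a five-membered ring.
Check the 13 heavy atoms by environment: 5× C (in 5-ring) → match; 2× N (acyclic) → no; 4× C (acyclic) → no; 1× O (acyclic) → no; 1× F (acyclic) → no.
That gives 5 matching atoms.

5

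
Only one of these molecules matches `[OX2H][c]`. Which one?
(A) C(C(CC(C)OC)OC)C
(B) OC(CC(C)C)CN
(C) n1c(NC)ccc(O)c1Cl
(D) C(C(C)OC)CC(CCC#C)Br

[OX2H][c] describes a hydroxyl oxygen attached to an aromatic carbon (a phenol).
(A) has a methoxy ether (-OCH3) but the oxygen has H0, not H1.
(B) has a hydroxyl group (-OH) but the -OH is on an aliphatic carbon, not an aromatic c.
(C) contains a hydroxyl group (-OH), which satisfies every atom and bond constraint.
(D) has a methoxy ether (-OCH3) but the oxygen has H0, not H1.
So the answer is (C).

C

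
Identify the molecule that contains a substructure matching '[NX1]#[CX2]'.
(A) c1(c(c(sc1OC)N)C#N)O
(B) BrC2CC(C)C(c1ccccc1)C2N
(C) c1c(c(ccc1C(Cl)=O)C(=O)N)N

A

[NX1]#[CX2] describes a nitrogen triple-bonded to a two-connected carbon (a nitrile).
(A) contains a nitrile (-C#N), which satisfies every atom and bond constraint.
(B) has a primary amino group (-NH2) but the nitrogen is NX3 (three connections), not NX1 triple-bonded.
(C) has a primary amide (-C(=O)NH2) but the nitrogen is NX3, not NX1.
So the answer is (A).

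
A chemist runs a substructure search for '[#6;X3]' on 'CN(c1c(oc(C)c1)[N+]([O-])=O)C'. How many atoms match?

4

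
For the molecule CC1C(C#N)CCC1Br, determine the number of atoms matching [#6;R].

5

Check the 9 heavy atoms by environment: 5× C (in 5-ring) → match; 1× Br (acyclic) → no; 2× C (acyclic) → no; 1× N (acyclic) → no.
That gives 5 matching atoms.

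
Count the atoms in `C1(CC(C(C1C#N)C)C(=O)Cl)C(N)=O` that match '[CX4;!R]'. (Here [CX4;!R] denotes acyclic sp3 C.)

1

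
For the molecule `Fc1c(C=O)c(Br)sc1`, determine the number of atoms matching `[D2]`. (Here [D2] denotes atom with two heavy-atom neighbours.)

The query [D2] means: atom with exactly two heavy-atom neighbours.
Check the 9 heavy atoms by environment: 1× s (aromatic, D2) → match; 3× c (aromatic, D3) → no; 1× c (aromatic, D2) → match; 1× F (D1) → no; 1× C (D2) → match; 1× O (D1) → no; 1× Br (D1) → no.
Summing the matching environments: 1 + 1 + 1 = 3 matching atoms.

3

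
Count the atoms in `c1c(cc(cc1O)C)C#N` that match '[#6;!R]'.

2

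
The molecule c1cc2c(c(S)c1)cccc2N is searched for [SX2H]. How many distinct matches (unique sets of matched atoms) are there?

1

[SX2H] is the SMARTS for a thiol: an aliphatic sulfur with two connections, one being H.
Exactly one fragment in the molecule meets all constraints, giving 1 match.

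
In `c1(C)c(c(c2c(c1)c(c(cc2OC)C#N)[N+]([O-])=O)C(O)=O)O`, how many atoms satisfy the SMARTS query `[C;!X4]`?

2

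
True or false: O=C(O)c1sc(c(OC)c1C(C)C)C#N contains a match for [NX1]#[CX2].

The pattern [NX1]#[CX2] describes a nitrogen triple-bonded to a two-connected carbon — a nitrile.
The molecule carries a nitrile (-C#N), whose atoms satisfy every constraint of the query, so the pattern matches.

True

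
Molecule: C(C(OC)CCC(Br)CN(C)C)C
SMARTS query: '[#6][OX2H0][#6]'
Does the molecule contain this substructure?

Yes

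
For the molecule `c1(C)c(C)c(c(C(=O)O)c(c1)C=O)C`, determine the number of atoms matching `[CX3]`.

The query [CX3] means: C with X3: aliphatic carbon with exactly 3 total connections.
Check the 14 heavy atoms by environment: 6× c (aromatic, X3) → no; 3× C (X4) → no; 2× C (X3) → match; 2× O (X1) → no; 1× O (X2) → no.
That gives 2 matching atoms.

2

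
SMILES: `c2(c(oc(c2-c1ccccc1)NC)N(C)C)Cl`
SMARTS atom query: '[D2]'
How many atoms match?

7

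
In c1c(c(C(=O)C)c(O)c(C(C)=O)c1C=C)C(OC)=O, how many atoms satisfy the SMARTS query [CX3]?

Check the 19 heavy atoms by environment: 6× c (aromatic, X3) → no; 5× C (X3) → match; 3× O (X1) → no; 3× C (X4) → no; 2× O (X2) → no.
That gives 5 matching atoms.

5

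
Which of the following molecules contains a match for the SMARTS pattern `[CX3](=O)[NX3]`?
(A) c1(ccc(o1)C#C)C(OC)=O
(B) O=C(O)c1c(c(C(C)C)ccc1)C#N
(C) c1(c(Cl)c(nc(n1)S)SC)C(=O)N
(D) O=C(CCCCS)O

[CX3](=O)[NX3] describes a carbonyl carbon bonded to a trivalent nitrogen (an amide).
(A) has a methyl-ester group (-C(=O)OCH3) but the carbonyl is bonded to O, not to an NX3 nitrogen.
(B) has a nitrile (-C#N) but the nitrile N is NX1 (triple-bonded), not NX3.
(C) contains a primary amide (-C(=O)NH2), which satisfies every atom and bond constraint.
(D) has a carboxylic acid group (-C(=O)OH) but the carbonyl is bonded to O, not to an NX3 nitrogen.
So the answer is (C).

C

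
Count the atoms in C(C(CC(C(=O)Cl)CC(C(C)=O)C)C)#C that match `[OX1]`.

The query [OX1] means: aliphatic oxygen with one total connection — typically a carbonyl =O or an oxide.
Check the 15 heavy atoms by environment: 8× C (X4) → no; 2× C (X3) → no; 2× O (X1) → match; 1× Cl (X1) → no; 2× C (X2) → no.
That gives 2 matching atoms.

2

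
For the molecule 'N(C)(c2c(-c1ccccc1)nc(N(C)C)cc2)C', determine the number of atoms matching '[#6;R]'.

The query [#6;R] means: carbon that is part of a ring.
Check the 18 heavy atoms by environment: 1× n (aromatic, in 6-ring) → no; 11× c (aromatic, in 6-ring) → match; 2× N (acyclic) → no; 4× C (acyclic) → no.
That gives 11 matching atoms.

11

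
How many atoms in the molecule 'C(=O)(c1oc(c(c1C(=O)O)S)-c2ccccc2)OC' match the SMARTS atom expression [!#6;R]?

The query [!#6;R] means: non-carbon atom that is part of a ring.
Check the 19 heavy atoms by environment: 1× o (aromatic, in 5-ring) → match; 4× c (aromatic, in 5-ring) → no; 3× C (acyclic) → no; 4× O (acyclic) → no; 1× S (acyclic) → no; 6× c (aromatic, in 6-ring) → no.
That gives 1 matching atom.

1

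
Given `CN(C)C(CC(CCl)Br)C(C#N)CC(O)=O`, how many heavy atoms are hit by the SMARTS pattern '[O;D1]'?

Check the 16 heavy atoms by environment: 4× C (D2) → no; 4× C (D3) → no; 1× Br (D1) → no; 1× Cl (D1) → no; 1× N (D3) → no; 2× C (D1) → no; 2× O (D1) → match; 1× N (D1) → no.
That gives 2 matching atoms.

2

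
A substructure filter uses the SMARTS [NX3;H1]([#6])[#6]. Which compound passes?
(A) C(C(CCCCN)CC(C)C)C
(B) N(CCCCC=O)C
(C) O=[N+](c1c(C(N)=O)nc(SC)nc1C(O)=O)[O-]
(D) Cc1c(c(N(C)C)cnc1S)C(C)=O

B

[NX3;H1]([#6])[#6] describes a trivalent nitrogen with one H, bonded to two carbons (a secondary amine).
(A) has a primary amino group (-NH2) but the nitrogen has H2 and only one carbon neighbour.
(B) contains an N-methylamino group (-NHCH3), which satisfies every atom and bond constraint.
(C) has a primary amide (-C(=O)NH2) but the -C(=O)NH2 nitrogen has H2, not H1.
(D) has a dimethylamino group (-N(CH3)2) but the nitrogen has H0, not H1.
So the answer is (B).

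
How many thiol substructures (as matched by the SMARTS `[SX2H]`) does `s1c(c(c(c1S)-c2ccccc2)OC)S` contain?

[SX2H] is the SMARTS for a thiol: an aliphatic sulfur with two connections, one being H.
The molecule carries 2 separate instances of a thiol (-SH) meeting every constraint; each maps to a distinct set of atoms, giving 2 matches.

2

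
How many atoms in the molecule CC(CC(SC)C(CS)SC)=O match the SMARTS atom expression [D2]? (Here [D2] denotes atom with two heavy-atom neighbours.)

The query [D2] means: atom with exactly two heavy-atom neighbours.
Check the 12 heavy atoms by environment: 2× C (D2) → match; 3× C (D3) → no; 2× S (D2) → match; 3× C (D1) → no; 1× S (D1) → no; 1× O (D1) → no.
Summing the matching environments: 2 + 2 = 4 matching atoms.

4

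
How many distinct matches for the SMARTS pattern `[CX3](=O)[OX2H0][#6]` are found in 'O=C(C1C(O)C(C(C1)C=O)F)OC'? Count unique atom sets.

[CX3](=O)[OX2H0][#6] is the SMARTS for an ester: a carbonyl carbon bonded to an oxygen that is itself bonded to carbon (no H on that O).
Exactly one fragment in the molecule meets all constraints, giving 1 match.

1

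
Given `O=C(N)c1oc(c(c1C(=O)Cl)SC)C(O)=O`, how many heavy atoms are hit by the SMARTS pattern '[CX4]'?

The query [CX4] means: C with X4: aliphatic carbon with exactly 4 total connections (bonds + H).
Check the 16 heavy atoms by environment: 1× o (aromatic, X2) → no; 4× c (aromatic, X3) → no; 3× C (X3) → no; 3× O (X1) → no; 1× N (X3) → no; 1× O (X2) → no; 1× Cl (X1) → no; 1× S (X2) → no; 1× C (X4) → match.
That gives 1 matching atom.

1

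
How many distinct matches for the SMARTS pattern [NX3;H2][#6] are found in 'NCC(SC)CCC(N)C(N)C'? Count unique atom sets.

3

[NX3;H2][#6] is the SMARTS for a primary amine: a trivalent nitrogen with two H attached to carbon.
The molecule carries 3 separate instances of a primary amino group (-NH2) meeting every constraint; each maps to a distinct set of atoms, giving 3 matches.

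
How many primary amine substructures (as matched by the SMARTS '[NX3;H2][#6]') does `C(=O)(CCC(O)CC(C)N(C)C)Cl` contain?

0

[NX3;H2][#6] is the SMARTS for a primary amine: a trivalent nitrogen with two H attached to carbon.
The molecule has a dimethylamino group (-N(CH3)2), but the nitrogen has H0, not H2; nothing else fits, so there are 0 matches.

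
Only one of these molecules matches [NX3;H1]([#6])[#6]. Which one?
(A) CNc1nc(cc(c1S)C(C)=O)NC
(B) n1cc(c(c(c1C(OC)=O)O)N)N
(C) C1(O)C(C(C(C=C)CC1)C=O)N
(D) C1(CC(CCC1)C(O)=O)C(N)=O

[NX3;H1]([#6])[#6] describes a trivalent nitrogen with one H, bonded to two carbons (a secondary amine).
(A) contains an N-methylamino group (-NHCH3), which satisfies every atom and bond constraint.
(B) has a primary amino group (-NH2) but the nitrogen has H2 and only one carbon neighbour.
(C) has a primary amino group (-NH2) but the nitrogen has H2 and only one carbon neighbour.
(D) has a primary amide (-C(=O)NH2) but the -C(=O)NH2 nitrogen has H2, not H1.
So the answer is (A).

A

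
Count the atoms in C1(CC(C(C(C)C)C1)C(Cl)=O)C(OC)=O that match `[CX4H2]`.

The query [CX4H2] means: sp3 carbon (X4) with exactly two hydrogens.
Check the 15 heavy atoms by environment: 2× C (H2, X4) → match; 4× C (H1, X4) → no; 3× C (H3, X4) → no; 2× C (H0, X3) → no; 2× O (H0, X1) → no; 1× Cl (H0, X1) → no; 1× O (H0, X2) → no.
That gives 2 matching atoms.

2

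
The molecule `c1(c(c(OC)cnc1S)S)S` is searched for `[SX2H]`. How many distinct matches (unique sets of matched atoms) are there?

3

[SX2H] is the SMARTS for a thiol: an aliphatic sulfur with two connections, one being H.
The molecule carries 3 separate instances of a thiol (-SH) meeting every constraint; each maps to a distinct set of atoms, giving 3 matches.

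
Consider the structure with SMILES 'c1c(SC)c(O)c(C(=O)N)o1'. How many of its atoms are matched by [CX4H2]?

0

The query [CX4H2] means: sp3 carbon (X4) with exactly two hydrogens.
Check the 11 heavy atoms by environment: 1× o (aromatic, H0, X2) → no; 1× c (aromatic, H1, X3) → no; 3× c (aromatic, H0, X3) → no; 1× S (H0, X2) → no; 1× C (H3, X4) → no; 1× C (H0, X3) → no; 1× O (H0, X1) → no; 1× N (H2, X3) → no; 1× O (H1, X2) → no.
No environment satisfies the query, so 0 matching atoms.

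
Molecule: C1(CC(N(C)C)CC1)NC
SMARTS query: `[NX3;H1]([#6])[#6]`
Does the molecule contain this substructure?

The pattern [NX3;H1]([#6])[#6] describes a trivalent nitrogen with one H, bonded to two carbons — a secondary amine.
The molecule carries an N-methylamino group (-NHCH3), whose atoms satisfy every constraint of the query, so the pattern matches.

Yes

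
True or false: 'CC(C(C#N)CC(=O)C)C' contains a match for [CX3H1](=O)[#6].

The pattern [CX3H1](=O)[#6] describes an sp2 carbon with one H, double-bonded to O and single-bonded to carbon — an aldehyde.
The closest candidate here is an acetyl/ketone group (-C(=O)CH3), but the carbonyl carbon has H0 (two carbon neighbours), not H1. No other fragment satisfies the full query, so there is no match.

False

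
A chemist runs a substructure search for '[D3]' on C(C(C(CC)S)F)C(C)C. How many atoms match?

The query [D3] means: atom with exactly three heavy-atom neighbours.
Check the 10 heavy atoms by environment: 2× C (D2) → no; 3× C (D3) → match; 1× F (D1) → no; 3× C (D1) → no; 1× S (D1) → no.
That gives 3 matching atoms.

3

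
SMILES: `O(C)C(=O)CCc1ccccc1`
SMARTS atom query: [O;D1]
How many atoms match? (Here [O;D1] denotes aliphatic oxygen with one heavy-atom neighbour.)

1

Check the 12 heavy atoms by environment: 2× C (D2) → no; 1× c (aromatic, D3) → no; 5× c (aromatic, D2) → no; 1× C (D3) → no; 1× O (D1) → match; 1× O (D2) → no; 1× C (D1) → no.
That gives 1 matching atom.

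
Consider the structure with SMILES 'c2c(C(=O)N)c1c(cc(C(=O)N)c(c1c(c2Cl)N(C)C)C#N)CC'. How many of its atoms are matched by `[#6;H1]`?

2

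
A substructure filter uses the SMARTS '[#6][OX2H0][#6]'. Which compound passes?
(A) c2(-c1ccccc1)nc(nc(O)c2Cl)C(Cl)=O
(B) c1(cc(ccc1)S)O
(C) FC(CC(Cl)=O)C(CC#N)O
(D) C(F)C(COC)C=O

[#6][OX2H0][#6] describes an aliphatic oxygen bridging two carbons with no H on the oxygen (an ether).
(A) has a hydroxyl group (-OH) but the oxygen has H1, not H0 bridging two carbons.
(B) has a hydroxyl group (-OH) but the oxygen has H1, not H0 bridging two carbons.
(C) has a hydroxyl group (-OH) but the oxygen has H1, not H0 bridging two carbons.
(D) contains a methoxy ether (-OCH3), which satisfies every atom and bond constraint.
So the answer is (D).

D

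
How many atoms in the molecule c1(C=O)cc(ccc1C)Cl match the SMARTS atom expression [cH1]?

3

The query [cH1] means: aromatic carbon bearing exactly one hydrogen.
Check the 10 heavy atoms by environment: 3× c (aromatic, H0) → no; 3× c (aromatic, H1) → match; 1× C (H1) → no; 1× O (H0) → no; 1× Cl (H0) → no; 1× C (H3) → no.
That gives 3 matching atoms.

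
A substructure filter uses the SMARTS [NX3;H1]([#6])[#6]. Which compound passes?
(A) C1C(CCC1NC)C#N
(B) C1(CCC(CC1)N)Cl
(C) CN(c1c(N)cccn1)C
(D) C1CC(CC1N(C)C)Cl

A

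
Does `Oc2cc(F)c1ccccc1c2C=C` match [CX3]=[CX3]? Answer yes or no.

Yes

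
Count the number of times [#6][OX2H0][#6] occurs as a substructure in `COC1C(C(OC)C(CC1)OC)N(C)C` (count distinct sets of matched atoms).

3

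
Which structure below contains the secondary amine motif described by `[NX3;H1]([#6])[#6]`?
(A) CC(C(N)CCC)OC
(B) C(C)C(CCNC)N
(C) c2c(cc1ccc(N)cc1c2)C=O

[NX3;H1]([#6])[#6] describes a trivalent nitrogen with one H, bonded to two carbons (a secondary amine).
(A) has a primary amino group (-NH2) but the nitrogen has H2 and only one carbon neighbour.
(B) contains an N-methylamino group (-NHCH3), which satisfies every atom and bond constraint.
(C) has a primary amino group (-NH2) but the nitrogen has H2 and only one carbon neighbour.
So the answer is (B).

B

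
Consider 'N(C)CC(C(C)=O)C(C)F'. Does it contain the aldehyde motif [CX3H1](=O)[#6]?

The pattern [CX3H1](=O)[#6] describes an sp2 carbon with one H, double-bonded to O and single-bonded to carbon — an aldehyde.
The closest candidate here is an acetyl/ketone group (-C(=O)CH3), but the carbonyl carbon has H0 (two carbon neighbours), not H1. No other fragment satisfies the full query, so there is no match.

No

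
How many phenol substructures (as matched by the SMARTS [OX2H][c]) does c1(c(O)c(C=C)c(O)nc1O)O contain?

4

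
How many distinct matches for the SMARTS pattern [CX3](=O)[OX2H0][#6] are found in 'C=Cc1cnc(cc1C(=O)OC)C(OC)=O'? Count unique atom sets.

[CX3](=O)[OX2H0][#6] is the SMARTS for an ester: a carbonyl carbon bonded to an oxygen that is itself bonded to carbon (no H on that O).
The molecule carries 2 separate instances of a methyl-ester group (-C(=O)OCH3) meeting every constraint; each maps to a distinct set of atoms, giving 2 matches.

2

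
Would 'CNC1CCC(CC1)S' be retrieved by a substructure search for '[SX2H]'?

Yes

The pattern [SX2H] describes an aliphatic sulfur with two connections, one being H — a thiol.
The molecule carries a thiol (-SH), whose atoms satisfy every constraint of the query, so the pattern matches.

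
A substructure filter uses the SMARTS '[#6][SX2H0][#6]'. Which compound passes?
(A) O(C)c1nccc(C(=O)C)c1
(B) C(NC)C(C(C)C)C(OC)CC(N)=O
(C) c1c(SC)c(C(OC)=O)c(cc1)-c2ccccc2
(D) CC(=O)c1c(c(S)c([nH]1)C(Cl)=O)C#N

C

[#6][SX2H0][#6] describes an aliphatic sulfur bridging two carbons with no H on the sulfur (a thioether).
(A) has a methoxy ether (-OCH3) but the bridging atom is O, not S.
(B) has a methoxy ether (-OCH3) but the bridging atom is O, not S.
(C) contains a methylthio ether (-SCH3), which satisfies every atom and bond constraint.
(D) has a thiol (-SH) but the sulfur has H1, not H0 bridging two carbons.
So the answer is (C).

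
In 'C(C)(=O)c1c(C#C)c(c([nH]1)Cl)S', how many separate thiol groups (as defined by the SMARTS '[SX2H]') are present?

[SX2H] is the SMARTS for a thiol: an aliphatic sulfur with two connections, one being H.
Exactly one fragment in the molecule meets all constraints, giving 1 match.

1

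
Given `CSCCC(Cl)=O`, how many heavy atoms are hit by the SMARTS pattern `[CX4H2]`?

2

The query [CX4H2] means: sp3 carbon (X4) with exactly two hydrogens.
Check the 7 heavy atoms by environment: 2× C (H2, X4) → match; 1× C (H0, X3) → no; 1× O (H0, X1) → no; 1× Cl (H0, X1) → no; 1× S (H0, X2) → no; 1× C (H3, X4) → no.
That gives 2 matching atoms.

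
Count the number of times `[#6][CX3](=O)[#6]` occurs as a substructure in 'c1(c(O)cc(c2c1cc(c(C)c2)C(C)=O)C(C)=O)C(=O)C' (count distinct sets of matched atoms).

3

[#6][CX3](=O)[#6] is the SMARTS for a ketone: a carbonyl carbon (no H) flanked by two carbons.
The molecule carries 3 separate instances of an acetyl/ketone group (-C(=O)CH3) meeting every constraint; each maps to a distinct set of atoms, giving 3 matches.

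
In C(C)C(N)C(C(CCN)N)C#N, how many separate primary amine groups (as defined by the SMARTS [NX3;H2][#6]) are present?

3

[NX3;H2][#6] is the SMARTS for a primary amine: a trivalent nitrogen with two H attached to carbon.
The molecule carries 3 separate instances of a primary amino group (-NH2) meeting every constraint; each maps to a distinct set of atoms, giving 3 matches.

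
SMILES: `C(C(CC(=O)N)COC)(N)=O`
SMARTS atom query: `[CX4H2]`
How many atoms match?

The query [CX4H2] means: sp3 carbon (X4) with exactly two hydrogens.
Check the 11 heavy atoms by environment: 2× C (H2, X4) → match; 1× C (H1, X4) → no; 2× C (H0, X3) → no; 2× O (H0, X1) → no; 2× N (H2, X3) → no; 1× O (H0, X2) → no; 1× C (H3, X4) → no.
That gives 2 matching atoms.

2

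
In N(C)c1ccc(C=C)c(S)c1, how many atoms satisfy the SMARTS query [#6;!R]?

The query [#6;!R] means: carbon not in any ring.
Check the 11 heavy atoms by environment: 6× c (aromatic, in 6-ring) → no; 3× C (acyclic) → match; 1× N (acyclic) → no; 1× S (acyclic) → no.
That gives 3 matching atoms.

3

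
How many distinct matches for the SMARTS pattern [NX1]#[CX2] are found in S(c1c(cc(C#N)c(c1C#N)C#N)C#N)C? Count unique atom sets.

[NX1]#[CX2] is the SMARTS for a nitrile: a nitrogen triple-bonded to a two-connected carbon.
The molecule carries 4 separate instances of a nitrile (-C#N) meeting every constraint; each maps to a distinct set of atoms, giving 4 matches.

4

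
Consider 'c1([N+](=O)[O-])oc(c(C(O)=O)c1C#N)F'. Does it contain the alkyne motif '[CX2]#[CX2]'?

No

The pattern [CX2]#[CX2] describes a carbon-carbon triple bond — an alkyne.
The closest candidate here is a nitrile (-C#N), but the triple bond is C#N, not C#C. No other fragment satisfies the full query, so there is no match.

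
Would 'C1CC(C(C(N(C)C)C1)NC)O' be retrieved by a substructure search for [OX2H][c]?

No

The pattern [OX2H][c] describes a hydroxyl oxygen attached to an aromatic carbon — a phenol.
The closest candidate here is a hydroxyl group (-OH), but the -OH is on an aliphatic carbon, not an aromatic c. No other fragment satisfies the full query, so there is no match.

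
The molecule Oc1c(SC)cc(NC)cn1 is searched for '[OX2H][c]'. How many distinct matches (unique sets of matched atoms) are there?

[OX2H][c] is the SMARTS for a phenol: a hydroxyl oxygen attached to an aromatic carbon.
Exactly one fragment in the molecule meets all constraints, giving 1 match.

1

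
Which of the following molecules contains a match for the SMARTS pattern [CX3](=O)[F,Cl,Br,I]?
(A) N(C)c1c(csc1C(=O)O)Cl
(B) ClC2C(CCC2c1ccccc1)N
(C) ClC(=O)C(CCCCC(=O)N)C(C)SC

[CX3](=O)[F,Cl,Br,I] describes a carbonyl carbon bonded to a halogen (an acyl halide).
(A) has a chloro substituent but the Cl is not on a carbonyl carbon.
(B) has a chloro substituent but the Cl is not on a carbonyl carbon.
(C) contains an acyl chloride (-C(=O)Cl), which satisfies every atom and bond constraint.
So the answer is (C).

C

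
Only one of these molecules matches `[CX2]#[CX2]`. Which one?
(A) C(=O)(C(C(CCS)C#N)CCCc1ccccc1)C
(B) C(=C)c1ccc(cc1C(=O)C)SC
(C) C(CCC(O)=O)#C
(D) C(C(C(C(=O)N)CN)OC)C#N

C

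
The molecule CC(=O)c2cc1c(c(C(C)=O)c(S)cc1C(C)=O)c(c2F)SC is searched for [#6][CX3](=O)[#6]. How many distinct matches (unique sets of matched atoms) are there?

3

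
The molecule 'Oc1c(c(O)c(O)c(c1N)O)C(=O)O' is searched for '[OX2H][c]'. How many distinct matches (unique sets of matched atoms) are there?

[OX2H][c] is the SMARTS for a phenol: a hydroxyl oxygen attached to an aromatic carbon.
The molecule carries 4 separate instances of a hydroxyl group (-OH) meeting every constraint; each maps to a distinct set of atoms, giving 4 matches.

4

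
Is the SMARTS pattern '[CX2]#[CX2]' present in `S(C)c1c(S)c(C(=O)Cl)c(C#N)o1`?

The pattern [CX2]#[CX2] describes a carbon-carbon triple bond — an alkyne.
The closest candidate here is a nitrile (-C#N), but the triple bond is C#N, not C#C. No other fragment satisfies the full query, so there is no match.

No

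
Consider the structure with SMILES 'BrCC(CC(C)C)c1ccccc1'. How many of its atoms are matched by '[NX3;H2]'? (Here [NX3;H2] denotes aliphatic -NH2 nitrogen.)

0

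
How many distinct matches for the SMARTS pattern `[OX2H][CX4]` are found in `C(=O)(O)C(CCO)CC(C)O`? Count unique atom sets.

2

[OX2H][CX4] is the SMARTS for an aliphatic alcohol: a hydroxyl oxygen bound to an sp3 (X4) carbon.
The molecule carries 2 separate instances of a hydroxyl group (-OH) meeting every constraint; each maps to a distinct set of atoms, giving 2 matches.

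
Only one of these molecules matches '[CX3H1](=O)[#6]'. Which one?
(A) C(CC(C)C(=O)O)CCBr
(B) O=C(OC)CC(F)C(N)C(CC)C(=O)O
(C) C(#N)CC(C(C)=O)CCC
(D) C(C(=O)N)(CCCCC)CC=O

D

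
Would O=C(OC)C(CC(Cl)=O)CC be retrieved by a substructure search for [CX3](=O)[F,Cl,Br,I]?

Yes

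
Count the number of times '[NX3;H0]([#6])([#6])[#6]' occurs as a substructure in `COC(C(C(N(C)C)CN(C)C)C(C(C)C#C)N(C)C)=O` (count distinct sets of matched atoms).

3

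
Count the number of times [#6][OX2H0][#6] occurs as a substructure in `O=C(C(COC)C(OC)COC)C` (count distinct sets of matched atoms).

[#6][OX2H0][#6] is the SMARTS for an ether: an aliphatic oxygen bridging two carbons with no H on the oxygen.
The molecule carries 3 separate instances of a methoxy ether (-OCH3) meeting every constraint; each maps to a distinct set of atoms, giving 3 matches.

3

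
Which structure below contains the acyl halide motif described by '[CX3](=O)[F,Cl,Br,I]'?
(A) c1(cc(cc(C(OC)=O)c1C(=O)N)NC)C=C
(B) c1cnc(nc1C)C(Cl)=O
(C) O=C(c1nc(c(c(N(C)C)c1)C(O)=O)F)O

B

[CX3](=O)[F,Cl,Br,I] describes a carbonyl carbon bonded to a halogen (an acyl halide).
(A) has a methyl-ester group (-C(=O)OCH3) but the carbonyl is bonded to -O-C, not to a halogen.
(B) contains an acyl chloride (-C(=O)Cl), which satisfies every atom and bond constraint.
(C) has a carboxylic acid group (-C(=O)OH) but the carbonyl is bonded to -OH, not to a halogen.
So the answer is (B).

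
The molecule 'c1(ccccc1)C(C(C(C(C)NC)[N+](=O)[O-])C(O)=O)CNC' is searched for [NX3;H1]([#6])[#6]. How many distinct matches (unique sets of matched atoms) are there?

2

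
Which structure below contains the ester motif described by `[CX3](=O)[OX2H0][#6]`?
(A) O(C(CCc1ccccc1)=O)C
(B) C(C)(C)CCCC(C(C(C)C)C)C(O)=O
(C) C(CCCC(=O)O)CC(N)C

[CX3](=O)[OX2H0][#6] describes a carbonyl carbon bonded to an oxygen that is itself bonded to carbon (no H on that O) (an ester).
(A) contains a methyl-ester group (-C(=O)OCH3), which satisfies every atom and bond constraint.
(B) has a carboxylic acid group (-C(=O)OH) but the singly-bonded O carries H (OX2H1, not H0).
(C) has a carboxylic acid group (-C(=O)OH) but the singly-bonded O carries H (OX2H1, not H0).
So the answer is (A).

A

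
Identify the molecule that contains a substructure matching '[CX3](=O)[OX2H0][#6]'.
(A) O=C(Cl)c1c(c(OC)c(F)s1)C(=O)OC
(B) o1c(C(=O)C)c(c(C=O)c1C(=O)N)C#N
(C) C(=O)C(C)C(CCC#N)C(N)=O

A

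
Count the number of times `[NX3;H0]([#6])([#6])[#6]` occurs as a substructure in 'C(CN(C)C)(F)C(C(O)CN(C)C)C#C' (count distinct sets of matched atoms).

[NX3;H0]([#6])([#6])[#6] is the SMARTS for a tertiary amine: a trivalent nitrogen with no H, bonded to three carbons.
The molecule carries 2 separate instances of a dimethylamino group (-N(CH3)2) meeting every constraint; each maps to a distinct set of atoms, giving 2 matches.

2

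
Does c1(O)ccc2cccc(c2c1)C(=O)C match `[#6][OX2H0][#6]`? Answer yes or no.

No

The pattern [#6][OX2H0][#6] describes an aliphatic oxygen bridging two carbons with no H on the oxygen — an ether.
The closest candidate here is a hydroxyl group (-OH), but the oxygen has H1, not H0 bridging two carbons. No other fragment satisfies the full query, so there is no match.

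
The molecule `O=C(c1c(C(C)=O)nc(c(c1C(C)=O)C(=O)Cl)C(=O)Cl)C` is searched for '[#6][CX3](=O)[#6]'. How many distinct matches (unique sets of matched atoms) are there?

3

[#6][CX3](=O)[#6] is the SMARTS for a ketone: a carbonyl carbon (no H) flanked by two carbons.
The molecule carries 3 separate instances of an acetyl/ketone group (-C(=O)CH3) meeting every constraint; each maps to a distinct set of atoms, giving 3 matches.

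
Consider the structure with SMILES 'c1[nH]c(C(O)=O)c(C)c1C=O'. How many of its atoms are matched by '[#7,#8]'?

4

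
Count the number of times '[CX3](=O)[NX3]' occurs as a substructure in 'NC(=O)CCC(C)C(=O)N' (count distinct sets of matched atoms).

[CX3](=O)[NX3] is the SMARTS for an amide: a carbonyl carbon bonded to a trivalent nitrogen.
The molecule carries 2 separate instances of a primary amide (-C(=O)NH2) meeting every constraint; each maps to a distinct set of atoms, giving 2 matches.

2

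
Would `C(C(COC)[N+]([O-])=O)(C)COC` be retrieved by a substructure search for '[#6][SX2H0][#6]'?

The pattern [#6][SX2H0][#6] describes an aliphatic sulfur bridging two carbons with no H on the sulfur — a thioether.
The closest candidate here is a methoxy ether (-OCH3), but the bridging atom is O, not S. No other fragment satisfies the full query, so there is no match.

No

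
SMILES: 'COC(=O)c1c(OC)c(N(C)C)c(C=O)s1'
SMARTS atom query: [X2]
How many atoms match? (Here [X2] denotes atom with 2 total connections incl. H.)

The query [X2] means: any atom with exactly two total connections (bonds + H).
Check the 16 heavy atoms by environment: 1× s (aromatic, X2) → match; 4× c (aromatic, X3) → no; 2× C (X3) → no; 2× O (X1) → no; 2× O (X2) → match; 4× C (X4) → no; 1× N (X3) → no.
Summing the matching environments: 1 + 2 = 3 matching atoms.

3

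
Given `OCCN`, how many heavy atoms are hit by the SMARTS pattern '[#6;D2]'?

2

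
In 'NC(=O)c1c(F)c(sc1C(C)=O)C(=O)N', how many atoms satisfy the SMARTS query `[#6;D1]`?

1

The query [#6;D1] means: carbon bonded to exactly one heavy atom.
Check the 15 heavy atoms by environment: 1× s (aromatic, D2) → no; 4× c (aromatic, D3) → no; 3× C (D3) → no; 3× O (D1) → no; 1× C (D1) → match; 1× F (D1) → no; 2× N (D1) → no.
That gives 1 matching atom.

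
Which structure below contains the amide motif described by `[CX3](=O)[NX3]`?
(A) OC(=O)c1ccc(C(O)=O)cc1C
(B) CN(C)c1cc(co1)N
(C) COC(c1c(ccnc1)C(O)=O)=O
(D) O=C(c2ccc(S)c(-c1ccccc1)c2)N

D

[CX3](=O)[NX3] describes a carbonyl carbon bonded to a trivalent nitrogen (an amide).
(A) has a carboxylic acid group (-C(=O)OH) but the carbonyl is bonded to O, not to an NX3 nitrogen.
(B) has a primary amino group (-NH2) but the -NH2 is not attached to a carbonyl carbon.
(C) has a methyl-ester group (-C(=O)OCH3) but the carbonyl is bonded to O, not to an NX3 nitrogen.
(D) contains a primary amide (-C(=O)NH2), which satisfies every atom and bond constraint.
So the answer is (D).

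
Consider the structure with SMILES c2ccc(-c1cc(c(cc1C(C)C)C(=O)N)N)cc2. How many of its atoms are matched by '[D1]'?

5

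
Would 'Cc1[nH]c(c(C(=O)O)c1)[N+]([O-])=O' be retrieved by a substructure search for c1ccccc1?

No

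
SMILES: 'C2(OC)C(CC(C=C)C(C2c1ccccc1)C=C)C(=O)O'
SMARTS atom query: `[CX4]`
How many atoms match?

7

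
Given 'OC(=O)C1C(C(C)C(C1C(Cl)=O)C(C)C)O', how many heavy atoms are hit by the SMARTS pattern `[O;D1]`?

The query [O;D1] means: aliphatic oxygen bonded to exactly one heavy atom.
Check the 16 heavy atoms by environment: 8× C (D3) → no; 3× C (D1) → no; 4× O (D1) → match; 1× Cl (D1) → no.
That gives 4 matching atoms.

4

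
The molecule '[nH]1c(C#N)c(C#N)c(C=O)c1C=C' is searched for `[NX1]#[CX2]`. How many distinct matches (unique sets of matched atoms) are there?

2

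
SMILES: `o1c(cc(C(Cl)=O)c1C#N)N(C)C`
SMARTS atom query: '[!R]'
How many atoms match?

8

The query [!R] means: !R matches any atom not in a ring.
Check the 13 heavy atoms by environment: 1× o (aromatic, in 5-ring) → no; 4× c (aromatic, in 5-ring) → no; 4× C (acyclic) → match; 1× O (acyclic) → match; 1× Cl (acyclic) → match; 2× N (acyclic) → match.
Summing the matching environments: 4 + 1 + 1 + 2 = 8 matching atoms.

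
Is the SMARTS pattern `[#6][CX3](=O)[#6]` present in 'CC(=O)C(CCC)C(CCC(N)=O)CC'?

Yes

The pattern [#6][CX3](=O)[#6] describes a carbonyl carbon (no H) flanked by two carbons — a ketone.
The molecule carries an acetyl/ketone group (-C(=O)CH3), whose atoms satisfy every constraint of the query, so the pattern matches.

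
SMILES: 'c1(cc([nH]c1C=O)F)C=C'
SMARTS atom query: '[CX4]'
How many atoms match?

Check the 10 heavy atoms by environment: 1× n (aromatic, X3) → no; 4× c (aromatic, X3) → no; 3× C (X3) → no; 1× O (X1) → no; 1× F (X1) → no.
No environment satisfies the query, so 0 matching atoms.

0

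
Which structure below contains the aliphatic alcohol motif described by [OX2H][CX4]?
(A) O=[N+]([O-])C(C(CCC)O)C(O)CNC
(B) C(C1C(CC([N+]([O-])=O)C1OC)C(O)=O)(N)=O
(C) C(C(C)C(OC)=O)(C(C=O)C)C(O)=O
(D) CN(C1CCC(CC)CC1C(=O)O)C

A

[OX2H][CX4] describes a hydroxyl oxygen bound to an sp3 (X4) carbon (an aliphatic alcohol).
(A) contains a hydroxyl group (-OH), which satisfies every atom and bond constraint.
(B) has a carboxylic acid group (-C(=O)OH) but the -OH is on a CX3 carbonyl carbon, not a CX4 carbon.
(C) has a carboxylic acid group (-C(=O)OH) but the -OH is on a CX3 carbonyl carbon, not a CX4 carbon.
(D) has a carboxylic acid group (-C(=O)OH) but the -OH is on a CX3 carbonyl carbon, not a CX4 carbon.
So the answer is (A).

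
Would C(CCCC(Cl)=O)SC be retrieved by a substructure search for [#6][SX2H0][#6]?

Yes

The pattern [#6][SX2H0][#6] describes an aliphatic sulfur bridging two carbons with no H on the sulfur — a thioether.
The molecule carries a methylthio ether (-SCH3), whose atoms satisfy every constraint of the query, so the pattern matches.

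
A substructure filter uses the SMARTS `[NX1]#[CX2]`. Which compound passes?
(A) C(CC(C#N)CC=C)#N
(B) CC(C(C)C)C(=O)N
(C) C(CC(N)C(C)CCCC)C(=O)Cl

[NX1]#[CX2] describes a nitrogen triple-bonded to a two-connected carbon (a nitrile).
(A) contains a nitrile (-C#N), which satisfies every atom and bond constraint.
(B) has a primary amide (-C(=O)NH2) but the nitrogen is NX3, not NX1.
(C) has a primary amino group (-NH2) but the nitrogen is NX3 (three connections), not NX1 triple-bonded.
So the answer is (A).

A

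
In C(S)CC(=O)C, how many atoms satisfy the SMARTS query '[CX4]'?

3

Check the 6 heavy atoms by environment: 3× C (X4) → match; 1× C (X3) → no; 1× O (X1) → no; 1× S (X2) → no.
That gives 3 matching atoms.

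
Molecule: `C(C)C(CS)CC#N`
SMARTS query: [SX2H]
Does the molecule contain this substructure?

The pattern [SX2H] describes an aliphatic sulfur with two connections, one being H — a thiol.
The molecule carries a thiol (-SH), whose atoms satisfy every constraint of the query, so the pattern matches.

Yes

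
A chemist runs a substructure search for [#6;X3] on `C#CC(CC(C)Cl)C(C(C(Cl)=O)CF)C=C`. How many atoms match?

3

The query [#6;X3] means: any carbon (aromatic or not) with three total connections.
Check the 16 heavy atoms by environment: 7× C (X4) → no; 3× C (X3) → match; 1× O (X1) → no; 2× Cl (X1) → no; 2× C (X2) → no; 1× F (X1) → no.
That gives 3 matching atoms.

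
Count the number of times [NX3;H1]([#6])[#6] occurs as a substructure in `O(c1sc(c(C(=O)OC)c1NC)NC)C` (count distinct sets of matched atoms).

2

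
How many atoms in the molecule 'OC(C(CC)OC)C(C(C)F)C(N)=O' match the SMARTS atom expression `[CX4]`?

8

The query [CX4] means: C with X4: aliphatic carbon with exactly 4 total connections (bonds + H).
Check the 14 heavy atoms by environment: 8× C (X4) → match; 1× F (X1) → no; 2× O (X2) → no; 1× C (X3) → no; 1× O (X1) → no; 1× N (X3) → no.
That gives 8 matching atoms.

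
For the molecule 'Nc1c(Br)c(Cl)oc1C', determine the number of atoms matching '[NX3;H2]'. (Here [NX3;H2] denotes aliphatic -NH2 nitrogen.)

1

Check the 9 heavy atoms by environment: 1× o (aromatic, H0, X2) → no; 4× c (aromatic, H0, X3) → no; 1× C (H3, X4) → no; 1× Br (H0, X1) → no; 1× N (H2, X3) → match; 1× Cl (H0, X1) → no.
That gives 1 matching atom.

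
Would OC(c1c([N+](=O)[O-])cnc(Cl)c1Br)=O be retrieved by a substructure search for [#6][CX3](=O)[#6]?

No

The pattern [#6][CX3](=O)[#6] describes a carbonyl carbon (no H) flanked by two carbons — a ketone.
The closest candidate here is a carboxylic acid group (-C(=O)OH), but one neighbour of the carbonyl carbon is O, not C. No other fragment satisfies the full query, so there is no match.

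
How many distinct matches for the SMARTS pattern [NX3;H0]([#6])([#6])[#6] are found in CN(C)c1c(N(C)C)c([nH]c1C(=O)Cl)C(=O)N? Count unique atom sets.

[NX3;H0]([#6])([#6])[#6] is the SMARTS for a tertiary amine: a trivalent nitrogen with no H, bonded to three carbons.
The molecule carries 2 separate instances of a dimethylamino group (-N(CH3)2) meeting every constraint; each maps to a distinct set of atoms, giving 2 matches.

2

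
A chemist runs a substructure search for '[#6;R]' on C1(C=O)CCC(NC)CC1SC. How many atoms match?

The query [#6;R] means: carbon that is part of a ring.
Check the 12 heavy atoms by environment: 6× C (in 6-ring) → match; 3× C (acyclic) → no; 1× O (acyclic) → no; 1× S (acyclic) → no; 1× N (acyclic) → no.
That gives 6 matching atoms.

6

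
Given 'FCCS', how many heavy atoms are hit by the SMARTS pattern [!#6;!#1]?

2

The query [!#6;!#1] means: not carbon and not hydrogen — any heteroatom.
Check the 4 heavy atoms by environment: 2× C → no; 1× S → match; 1× F → match.
Summing the matching environments: 1 + 1 = 2 matching atoms.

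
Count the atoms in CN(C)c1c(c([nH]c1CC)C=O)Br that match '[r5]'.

5

Check the 13 heavy atoms by environment: 1× n (aromatic, in 5-ring) → match; 4× c (aromatic, in 5-ring) → match; 5× C (acyclic) → no; 1× Br (acyclic) → no; 1× N (acyclic) → no; 1× O (acyclic) → no.
Summing the matching environments: 1 + 4 = 5 matching atoms.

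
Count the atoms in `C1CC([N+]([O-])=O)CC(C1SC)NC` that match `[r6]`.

6

The query [r6] means: r6 matches atoms in a six-membered ring.
Check the 13 heavy atoms by environment: 6× C (in 6-ring) → match; 1× N (charge +1, acyclic) → no; 1× O (charge -1, acyclic) → no; 1× O (acyclic) → no; 1× N (acyclic) → no; 2× C (acyclic) → no; 1× S (acyclic) → no.
That gives 6 matching atoms.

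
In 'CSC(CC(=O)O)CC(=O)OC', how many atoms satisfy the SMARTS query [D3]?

3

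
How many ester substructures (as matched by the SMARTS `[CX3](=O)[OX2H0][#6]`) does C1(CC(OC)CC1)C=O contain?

[CX3](=O)[OX2H0][#6] is the SMARTS for an ester: a carbonyl carbon bonded to an oxygen that is itself bonded to carbon (no H on that O).
The molecule has a methoxy ether (-OCH3), but the ether oxygen is not adjacent to a C=O carbon; nothing else fits, so there are 0 matches.

0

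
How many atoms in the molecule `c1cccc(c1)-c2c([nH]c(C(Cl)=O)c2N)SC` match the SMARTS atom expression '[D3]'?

6

Check the 17 heavy atoms by environment: 1× n (aromatic, D2) → no; 5× c (aromatic, D3) → match; 5× c (aromatic, D2) → no; 1× N (D1) → no; 1× C (D3) → match; 1× O (D1) → no; 1× Cl (D1) → no; 1× S (D2) → no; 1× C (D1) → no.
Summing the matching environments: 5 + 1 = 6 matching atoms.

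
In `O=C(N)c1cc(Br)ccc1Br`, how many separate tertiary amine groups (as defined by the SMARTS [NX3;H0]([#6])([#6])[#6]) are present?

0

[NX3;H0]([#6])([#6])[#6] is the SMARTS for a tertiary amine: a trivalent nitrogen with no H, bonded to three carbons.
The molecule has a primary amide (-C(=O)NH2), but the amide nitrogen has H2 and only one carbon neighbour; nothing else fits, so there are 0 matches.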